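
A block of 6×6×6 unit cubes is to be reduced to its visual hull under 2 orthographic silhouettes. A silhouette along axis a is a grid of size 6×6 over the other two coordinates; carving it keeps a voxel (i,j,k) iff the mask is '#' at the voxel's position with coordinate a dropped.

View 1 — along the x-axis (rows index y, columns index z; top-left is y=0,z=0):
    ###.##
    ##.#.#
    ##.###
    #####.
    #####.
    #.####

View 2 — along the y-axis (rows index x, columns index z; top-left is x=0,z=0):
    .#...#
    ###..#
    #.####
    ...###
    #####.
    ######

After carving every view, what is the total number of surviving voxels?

full grid |V| = 216
[1] x-view keeps 29 columns → grid now 174
[2] y-view keeps 25 columns → grid now 120

120 voxels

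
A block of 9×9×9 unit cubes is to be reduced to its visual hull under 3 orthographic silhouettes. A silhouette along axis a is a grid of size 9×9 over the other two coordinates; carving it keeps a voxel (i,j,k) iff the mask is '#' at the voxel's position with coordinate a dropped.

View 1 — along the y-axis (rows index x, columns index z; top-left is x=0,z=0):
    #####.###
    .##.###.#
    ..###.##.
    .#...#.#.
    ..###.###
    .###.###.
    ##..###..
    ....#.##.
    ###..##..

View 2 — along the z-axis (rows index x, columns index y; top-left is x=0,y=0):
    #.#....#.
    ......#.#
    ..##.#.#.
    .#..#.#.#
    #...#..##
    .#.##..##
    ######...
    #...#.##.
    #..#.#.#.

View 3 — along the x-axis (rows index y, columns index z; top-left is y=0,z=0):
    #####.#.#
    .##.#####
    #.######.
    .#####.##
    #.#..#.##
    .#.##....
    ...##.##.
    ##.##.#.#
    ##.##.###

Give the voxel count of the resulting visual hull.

voxel count = 122

start: 9×9×9 = 729 voxels
after view 1 [y-axis, 47 of 81 cells solid] → remaining = 423
after view 2 [z-axis, 36 of 81 cells solid] → remaining = 184
after view 3 [x-axis, 53 of 81 cells solid] → remaining = 122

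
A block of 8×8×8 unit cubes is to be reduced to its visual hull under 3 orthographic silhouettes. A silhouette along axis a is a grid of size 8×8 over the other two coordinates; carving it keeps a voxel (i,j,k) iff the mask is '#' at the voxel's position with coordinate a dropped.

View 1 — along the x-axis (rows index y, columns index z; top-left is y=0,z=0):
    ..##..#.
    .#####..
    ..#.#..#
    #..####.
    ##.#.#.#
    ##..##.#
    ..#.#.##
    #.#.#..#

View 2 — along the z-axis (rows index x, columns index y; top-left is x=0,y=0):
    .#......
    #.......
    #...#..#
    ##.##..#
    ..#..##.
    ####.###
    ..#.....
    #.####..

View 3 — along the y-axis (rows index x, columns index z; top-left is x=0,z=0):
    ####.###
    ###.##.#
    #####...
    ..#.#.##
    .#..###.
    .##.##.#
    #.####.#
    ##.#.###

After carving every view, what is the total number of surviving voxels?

|visual hull| = 68

start: 8×8×8 = 512 voxels
V1 x: intersect with YZ mask (34 set) -- 272 left
V2 z: intersect with XY mask (26 set) -- 107 left
V3 y: intersect with XZ mask (43 set) -- 68 left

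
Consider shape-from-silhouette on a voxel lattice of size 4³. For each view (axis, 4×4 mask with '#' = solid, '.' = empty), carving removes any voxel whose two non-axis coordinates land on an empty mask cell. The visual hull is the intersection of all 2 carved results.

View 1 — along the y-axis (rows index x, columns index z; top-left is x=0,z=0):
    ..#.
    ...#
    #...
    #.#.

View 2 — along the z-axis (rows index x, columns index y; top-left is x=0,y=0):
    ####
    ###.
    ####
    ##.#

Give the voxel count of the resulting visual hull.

17 voxels

before carving: 64 voxels (4×4×4)
V1 y: intersect with XZ mask (5 set) -- 20 left
V2 z: intersect with XY mask (14 set) -- 17 left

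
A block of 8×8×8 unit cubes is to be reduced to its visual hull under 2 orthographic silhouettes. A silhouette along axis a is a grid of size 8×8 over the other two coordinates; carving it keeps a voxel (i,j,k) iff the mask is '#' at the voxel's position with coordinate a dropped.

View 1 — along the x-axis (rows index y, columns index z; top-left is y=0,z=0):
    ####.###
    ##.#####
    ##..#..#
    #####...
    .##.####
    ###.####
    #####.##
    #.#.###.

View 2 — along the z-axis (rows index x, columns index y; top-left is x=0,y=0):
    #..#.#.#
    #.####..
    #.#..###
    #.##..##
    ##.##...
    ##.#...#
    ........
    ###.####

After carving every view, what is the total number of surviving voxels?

initial block: 8^3 = 512
carve view 1 (along x, YZ-mask fill 48/64): 384 voxels remain
carve view 2 (along z, XY-mask fill 34/64): 203 voxels remain

|visual hull| = 203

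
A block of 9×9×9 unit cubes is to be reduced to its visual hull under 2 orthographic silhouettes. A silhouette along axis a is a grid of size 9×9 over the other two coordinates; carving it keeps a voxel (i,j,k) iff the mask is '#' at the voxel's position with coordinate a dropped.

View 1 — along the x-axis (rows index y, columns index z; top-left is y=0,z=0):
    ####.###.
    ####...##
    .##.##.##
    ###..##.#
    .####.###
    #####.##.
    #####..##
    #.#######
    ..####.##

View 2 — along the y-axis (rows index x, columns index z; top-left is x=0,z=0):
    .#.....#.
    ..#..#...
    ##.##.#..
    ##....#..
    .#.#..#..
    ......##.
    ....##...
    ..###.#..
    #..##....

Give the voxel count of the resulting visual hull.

full grid |V| = 729
  1. axis=0 (YZ plane), |mask|=60  ⇒  voxels=540
  2. axis=1 (XZ plane), |mask|=26  ⇒  voxels=167

remaining voxels: 167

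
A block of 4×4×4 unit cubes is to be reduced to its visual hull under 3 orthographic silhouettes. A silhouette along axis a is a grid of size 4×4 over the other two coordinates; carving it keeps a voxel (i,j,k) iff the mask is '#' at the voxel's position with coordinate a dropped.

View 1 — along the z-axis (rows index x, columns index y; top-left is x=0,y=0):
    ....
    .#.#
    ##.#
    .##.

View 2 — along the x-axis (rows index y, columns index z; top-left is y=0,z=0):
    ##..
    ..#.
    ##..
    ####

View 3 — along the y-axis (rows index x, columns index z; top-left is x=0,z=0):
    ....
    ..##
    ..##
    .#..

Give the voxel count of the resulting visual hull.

before carving: 64 voxels (4×4×4)
carve view 1 (along z, XY-mask fill 7/16): 28 voxels remain
carve view 2 (along x, YZ-mask fill 9/16): 15 voxels remain
carve view 3 (along y, XZ-mask fill 5/16): 7 voxels remain

remaining voxels: 7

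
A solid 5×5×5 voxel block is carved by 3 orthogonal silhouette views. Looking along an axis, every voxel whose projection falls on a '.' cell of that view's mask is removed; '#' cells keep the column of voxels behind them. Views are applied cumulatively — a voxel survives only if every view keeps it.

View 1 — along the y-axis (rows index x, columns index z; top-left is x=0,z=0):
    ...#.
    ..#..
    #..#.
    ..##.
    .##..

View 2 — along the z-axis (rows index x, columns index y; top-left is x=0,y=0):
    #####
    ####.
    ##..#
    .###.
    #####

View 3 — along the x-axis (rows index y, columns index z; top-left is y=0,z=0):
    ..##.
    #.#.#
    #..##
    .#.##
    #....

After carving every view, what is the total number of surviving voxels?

14 voxels

start: 5×5×5 = 125 voxels
[1] y-view keeps 8 columns → grid now 40
[2] z-view keeps 20 columns → grid now 31
[3] x-view keeps 12 columns → grid now 14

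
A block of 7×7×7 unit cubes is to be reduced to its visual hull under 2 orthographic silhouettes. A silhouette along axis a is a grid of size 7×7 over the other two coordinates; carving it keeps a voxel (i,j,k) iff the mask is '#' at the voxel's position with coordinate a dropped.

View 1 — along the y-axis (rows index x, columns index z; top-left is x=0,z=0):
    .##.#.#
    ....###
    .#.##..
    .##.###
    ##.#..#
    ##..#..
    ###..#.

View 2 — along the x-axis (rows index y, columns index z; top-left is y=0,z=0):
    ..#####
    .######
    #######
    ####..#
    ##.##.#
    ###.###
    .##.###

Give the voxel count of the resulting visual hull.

voxel count = 149

start: 7×7×7 = 343 voxels
after view 1 [y-axis, 26 of 49 cells solid] → remaining = 182
after view 2 [x-axis, 39 of 49 cells solid] → remaining = 149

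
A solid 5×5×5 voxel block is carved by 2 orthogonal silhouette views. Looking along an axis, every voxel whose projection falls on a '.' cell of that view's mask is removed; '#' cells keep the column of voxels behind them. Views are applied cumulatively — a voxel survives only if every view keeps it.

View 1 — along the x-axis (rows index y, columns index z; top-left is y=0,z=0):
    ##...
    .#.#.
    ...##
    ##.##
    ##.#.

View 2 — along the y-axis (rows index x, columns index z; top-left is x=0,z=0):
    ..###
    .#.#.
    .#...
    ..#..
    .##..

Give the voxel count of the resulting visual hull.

remaining voxels: 22

full grid |V| = 125
step 1: project along x, AND mask (13/25) → |grid| = 65
step 2: project along y, AND mask (9/25) → |grid| = 22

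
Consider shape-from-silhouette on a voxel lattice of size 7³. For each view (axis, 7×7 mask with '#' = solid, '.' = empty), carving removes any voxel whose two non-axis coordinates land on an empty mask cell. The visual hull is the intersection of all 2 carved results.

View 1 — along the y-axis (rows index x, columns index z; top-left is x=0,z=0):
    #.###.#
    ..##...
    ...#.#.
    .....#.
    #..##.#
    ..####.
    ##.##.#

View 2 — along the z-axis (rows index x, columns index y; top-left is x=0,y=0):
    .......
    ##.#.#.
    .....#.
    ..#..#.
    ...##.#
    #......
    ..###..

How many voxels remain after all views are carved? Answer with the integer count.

initial block: 7^3 = 343
step 1: project along y, AND mask (23/49) → |grid| = 161
step 2: project along z, AND mask (14/49) → |grid| = 43

remaining voxels: 43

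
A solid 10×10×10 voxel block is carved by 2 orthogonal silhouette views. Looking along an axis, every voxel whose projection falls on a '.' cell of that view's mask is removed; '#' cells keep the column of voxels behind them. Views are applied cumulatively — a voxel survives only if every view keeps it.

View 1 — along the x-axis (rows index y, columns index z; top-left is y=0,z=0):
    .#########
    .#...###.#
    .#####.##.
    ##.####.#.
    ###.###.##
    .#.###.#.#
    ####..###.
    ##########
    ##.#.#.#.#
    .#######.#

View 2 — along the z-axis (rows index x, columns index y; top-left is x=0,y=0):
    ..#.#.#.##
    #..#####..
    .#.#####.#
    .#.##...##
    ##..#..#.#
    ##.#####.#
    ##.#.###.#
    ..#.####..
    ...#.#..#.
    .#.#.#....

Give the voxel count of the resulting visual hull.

full grid |V| = 1000
step 1: project along x, AND mask (73/100) → |grid| = 730
step 2: project along z, AND mask (54/100) → |grid| = 395

|visual hull| = 395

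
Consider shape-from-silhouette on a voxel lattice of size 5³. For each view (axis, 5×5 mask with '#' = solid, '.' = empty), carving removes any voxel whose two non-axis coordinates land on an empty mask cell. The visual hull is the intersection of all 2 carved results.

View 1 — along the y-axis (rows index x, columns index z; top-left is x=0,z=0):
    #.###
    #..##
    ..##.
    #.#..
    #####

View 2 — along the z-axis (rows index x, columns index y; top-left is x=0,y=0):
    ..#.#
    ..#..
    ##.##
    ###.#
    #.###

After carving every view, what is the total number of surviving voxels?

full grid |V| = 125
[1] y-view keeps 16 columns → grid now 80
[2] z-view keeps 15 columns → grid now 47

remaining voxels: 47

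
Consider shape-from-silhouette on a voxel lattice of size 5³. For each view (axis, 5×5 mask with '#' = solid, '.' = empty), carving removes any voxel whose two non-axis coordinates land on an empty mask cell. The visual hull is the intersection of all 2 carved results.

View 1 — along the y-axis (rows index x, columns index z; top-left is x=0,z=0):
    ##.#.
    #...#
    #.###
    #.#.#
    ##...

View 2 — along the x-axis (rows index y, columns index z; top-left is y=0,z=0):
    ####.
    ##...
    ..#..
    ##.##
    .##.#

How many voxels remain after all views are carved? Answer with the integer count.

before carving: 125 voxels (5×5×5)
V1 y: intersect with XZ mask (14 set) -- 70 left
V2 x: intersect with YZ mask (14 set) -- 39 left

remaining voxels: 39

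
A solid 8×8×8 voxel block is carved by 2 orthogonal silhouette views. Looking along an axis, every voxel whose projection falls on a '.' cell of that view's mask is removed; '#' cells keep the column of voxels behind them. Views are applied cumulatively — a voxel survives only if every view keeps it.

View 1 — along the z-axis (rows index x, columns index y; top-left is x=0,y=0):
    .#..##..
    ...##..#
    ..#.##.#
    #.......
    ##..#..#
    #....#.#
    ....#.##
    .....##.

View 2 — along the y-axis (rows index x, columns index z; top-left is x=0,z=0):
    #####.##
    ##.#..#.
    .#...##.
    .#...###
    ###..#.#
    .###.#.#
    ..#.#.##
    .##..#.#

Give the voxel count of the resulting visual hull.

initial block: 8^3 = 512
after view 1 [z-axis, 23 of 64 cells solid] → remaining = 184
after view 2 [y-axis, 36 of 64 cells solid] → remaining = 104

remaining voxels: 104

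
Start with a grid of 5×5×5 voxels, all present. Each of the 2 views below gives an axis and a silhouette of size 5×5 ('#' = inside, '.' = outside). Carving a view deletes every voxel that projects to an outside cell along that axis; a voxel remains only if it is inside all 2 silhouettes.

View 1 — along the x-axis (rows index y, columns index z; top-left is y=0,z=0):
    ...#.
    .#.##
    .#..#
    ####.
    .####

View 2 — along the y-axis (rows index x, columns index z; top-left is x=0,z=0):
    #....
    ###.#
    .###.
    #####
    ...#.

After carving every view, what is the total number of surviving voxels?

before carving: 125 voxels (5×5×5)
[1] x-view keeps 14 columns → grid now 70
[2] y-view keeps 14 columns → grid now 39

voxel count = 39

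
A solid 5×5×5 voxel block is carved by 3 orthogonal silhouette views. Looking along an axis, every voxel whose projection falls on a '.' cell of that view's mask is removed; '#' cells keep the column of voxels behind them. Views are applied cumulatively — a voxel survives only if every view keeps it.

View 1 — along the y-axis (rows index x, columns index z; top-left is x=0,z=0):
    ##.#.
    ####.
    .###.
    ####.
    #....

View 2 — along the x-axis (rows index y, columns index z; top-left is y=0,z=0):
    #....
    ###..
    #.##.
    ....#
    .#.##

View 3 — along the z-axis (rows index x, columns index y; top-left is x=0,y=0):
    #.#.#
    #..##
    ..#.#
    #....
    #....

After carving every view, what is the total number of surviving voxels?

before carving: 125 voxels (5×5×5)
V1 y: intersect with XZ mask (15 set) -- 75 left
V2 x: intersect with YZ mask (11 set) -- 34 left
V3 z: intersect with XY mask (10 set) -- 14 left

remaining voxels: 14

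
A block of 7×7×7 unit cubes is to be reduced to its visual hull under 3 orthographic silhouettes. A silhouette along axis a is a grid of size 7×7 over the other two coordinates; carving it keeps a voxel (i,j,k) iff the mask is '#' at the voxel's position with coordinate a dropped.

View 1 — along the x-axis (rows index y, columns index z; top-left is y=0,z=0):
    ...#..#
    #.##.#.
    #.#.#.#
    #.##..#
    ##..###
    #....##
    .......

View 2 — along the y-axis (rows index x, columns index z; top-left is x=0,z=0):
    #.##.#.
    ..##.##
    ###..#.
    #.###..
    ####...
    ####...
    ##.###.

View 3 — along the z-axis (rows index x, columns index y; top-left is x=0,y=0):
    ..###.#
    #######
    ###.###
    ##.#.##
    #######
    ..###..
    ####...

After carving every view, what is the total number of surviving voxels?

before carving: 343 voxels (7×7×7)
step 1: project along x, AND mask (22/49) → |grid| = 154
step 2: project along y, AND mask (29/49) → |grid| = 91
step 3: project along z, AND mask (36/49) → |grid| = 66

|visual hull| = 66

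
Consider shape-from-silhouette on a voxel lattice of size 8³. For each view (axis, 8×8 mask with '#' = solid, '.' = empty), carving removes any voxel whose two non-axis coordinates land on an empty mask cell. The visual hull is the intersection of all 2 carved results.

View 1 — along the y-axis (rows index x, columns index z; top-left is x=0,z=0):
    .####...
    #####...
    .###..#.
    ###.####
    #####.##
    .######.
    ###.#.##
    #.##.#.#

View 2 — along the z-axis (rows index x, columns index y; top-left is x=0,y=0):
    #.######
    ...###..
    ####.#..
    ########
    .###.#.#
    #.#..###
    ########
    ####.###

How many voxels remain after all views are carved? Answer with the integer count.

before carving: 512 voxels (8×8×8)
carve view 1 (along y, XZ-mask fill 44/64): 352 voxels remain
carve view 2 (along z, XY-mask fill 48/64): 267 voxels remain

voxel count = 267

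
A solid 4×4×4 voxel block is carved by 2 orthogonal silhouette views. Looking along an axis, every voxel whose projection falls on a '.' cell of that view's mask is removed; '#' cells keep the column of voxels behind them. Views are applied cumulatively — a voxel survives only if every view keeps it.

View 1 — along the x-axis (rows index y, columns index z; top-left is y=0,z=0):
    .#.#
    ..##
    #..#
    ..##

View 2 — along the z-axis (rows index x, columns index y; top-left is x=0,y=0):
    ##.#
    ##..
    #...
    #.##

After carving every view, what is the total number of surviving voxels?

voxel count = 18

before carving: 64 voxels (4×4×4)
step 1: project along x, AND mask (8/16) → |grid| = 32
step 2: project along z, AND mask (9/16) → |grid| = 18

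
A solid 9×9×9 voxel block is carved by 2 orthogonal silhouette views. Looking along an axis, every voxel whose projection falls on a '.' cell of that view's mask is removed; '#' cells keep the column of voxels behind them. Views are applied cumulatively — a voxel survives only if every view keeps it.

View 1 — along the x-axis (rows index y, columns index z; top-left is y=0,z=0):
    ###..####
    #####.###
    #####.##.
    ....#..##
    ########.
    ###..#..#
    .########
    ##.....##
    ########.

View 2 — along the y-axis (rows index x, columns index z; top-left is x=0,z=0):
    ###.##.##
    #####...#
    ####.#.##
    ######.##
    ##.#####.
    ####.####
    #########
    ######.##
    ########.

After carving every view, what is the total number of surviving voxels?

voxel count = 443

before carving: 729 voxels (9×9×9)
after view 1 [x-axis, 58 of 81 cells solid] → remaining = 522
after view 2 [y-axis, 68 of 81 cells solid] → remaining = 443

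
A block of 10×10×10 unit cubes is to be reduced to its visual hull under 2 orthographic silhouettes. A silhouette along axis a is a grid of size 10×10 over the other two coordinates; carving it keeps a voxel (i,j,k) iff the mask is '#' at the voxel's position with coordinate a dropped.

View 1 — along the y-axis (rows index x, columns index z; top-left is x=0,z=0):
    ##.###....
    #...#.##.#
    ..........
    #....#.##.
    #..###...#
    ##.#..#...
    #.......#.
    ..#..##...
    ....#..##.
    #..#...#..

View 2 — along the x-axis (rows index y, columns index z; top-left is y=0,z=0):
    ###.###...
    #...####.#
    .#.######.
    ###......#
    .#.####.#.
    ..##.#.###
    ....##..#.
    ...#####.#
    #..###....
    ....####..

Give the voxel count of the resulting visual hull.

before carving: 1000 voxels (10×10×10)
[1] y-view keeps 34 columns → grid now 340
[2] x-view keeps 52 columns → grid now 185

remaining voxels: 185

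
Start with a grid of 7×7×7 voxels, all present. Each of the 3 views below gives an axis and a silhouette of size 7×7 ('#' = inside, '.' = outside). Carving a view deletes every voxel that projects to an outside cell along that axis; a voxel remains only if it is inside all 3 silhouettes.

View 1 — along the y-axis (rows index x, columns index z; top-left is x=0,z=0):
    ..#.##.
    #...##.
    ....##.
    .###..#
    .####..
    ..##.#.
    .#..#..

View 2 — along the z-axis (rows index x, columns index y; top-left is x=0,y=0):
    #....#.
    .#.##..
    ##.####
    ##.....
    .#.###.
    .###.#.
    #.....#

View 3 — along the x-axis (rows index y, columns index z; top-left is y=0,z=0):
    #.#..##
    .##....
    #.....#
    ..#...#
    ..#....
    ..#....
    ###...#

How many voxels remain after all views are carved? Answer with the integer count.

before carving: 343 voxels (7×7×7)
step 1: project along y, AND mask (21/49) → |grid| = 147
step 2: project along z, AND mask (23/49) → |grid| = 67
step 3: project along x, AND mask (16/49) → |grid| = 17

voxel count = 17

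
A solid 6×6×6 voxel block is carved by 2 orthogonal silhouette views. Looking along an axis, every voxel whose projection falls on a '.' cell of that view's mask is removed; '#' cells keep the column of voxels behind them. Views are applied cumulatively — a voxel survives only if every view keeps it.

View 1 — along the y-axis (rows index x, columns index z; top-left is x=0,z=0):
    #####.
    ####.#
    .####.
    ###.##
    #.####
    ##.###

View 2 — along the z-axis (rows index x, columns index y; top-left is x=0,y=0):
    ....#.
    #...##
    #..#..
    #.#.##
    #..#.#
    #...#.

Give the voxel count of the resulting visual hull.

|visual hull| = 73

initial block: 6^3 = 216
V1 y: intersect with XZ mask (29 set) -- 174 left
V2 z: intersect with XY mask (15 set) -- 73 left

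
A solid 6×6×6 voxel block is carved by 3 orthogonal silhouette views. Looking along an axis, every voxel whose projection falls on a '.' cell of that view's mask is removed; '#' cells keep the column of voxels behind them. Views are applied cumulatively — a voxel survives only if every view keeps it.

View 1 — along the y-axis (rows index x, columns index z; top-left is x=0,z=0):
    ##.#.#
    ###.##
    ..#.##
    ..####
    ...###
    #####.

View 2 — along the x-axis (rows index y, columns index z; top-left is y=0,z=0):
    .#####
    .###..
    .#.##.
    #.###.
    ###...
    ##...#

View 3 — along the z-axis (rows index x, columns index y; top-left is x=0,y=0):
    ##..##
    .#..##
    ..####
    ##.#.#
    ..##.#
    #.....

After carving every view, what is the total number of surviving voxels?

before carving: 216 voxels (6×6×6)
V1 y: intersect with XZ mask (24 set) -- 144 left
V2 x: intersect with YZ mask (21 set) -- 81 left
V3 z: intersect with XY mask (19 set) -- 42 left

|visual hull| = 42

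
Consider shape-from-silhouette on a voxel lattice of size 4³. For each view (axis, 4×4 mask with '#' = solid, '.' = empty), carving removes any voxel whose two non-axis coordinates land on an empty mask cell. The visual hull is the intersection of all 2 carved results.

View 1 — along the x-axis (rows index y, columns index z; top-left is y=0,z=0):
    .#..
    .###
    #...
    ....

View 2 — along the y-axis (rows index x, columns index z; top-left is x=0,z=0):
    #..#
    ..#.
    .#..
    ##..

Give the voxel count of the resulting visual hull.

full grid |V| = 64
V1 x: intersect with YZ mask (5 set) -- 20 left
V2 y: intersect with XZ mask (6 set) -- 8 left

remaining voxels: 8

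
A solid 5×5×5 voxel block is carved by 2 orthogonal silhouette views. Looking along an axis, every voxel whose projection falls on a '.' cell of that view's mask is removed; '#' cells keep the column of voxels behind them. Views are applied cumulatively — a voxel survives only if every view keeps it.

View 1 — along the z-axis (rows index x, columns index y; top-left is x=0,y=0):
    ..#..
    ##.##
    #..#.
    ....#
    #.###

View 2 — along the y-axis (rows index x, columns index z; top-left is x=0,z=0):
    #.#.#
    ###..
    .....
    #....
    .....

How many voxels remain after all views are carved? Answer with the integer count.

before carving: 125 voxels (5×5×5)
[1] z-view keeps 12 columns → grid now 60
[2] y-view keeps 7 columns → grid now 16

|visual hull| = 16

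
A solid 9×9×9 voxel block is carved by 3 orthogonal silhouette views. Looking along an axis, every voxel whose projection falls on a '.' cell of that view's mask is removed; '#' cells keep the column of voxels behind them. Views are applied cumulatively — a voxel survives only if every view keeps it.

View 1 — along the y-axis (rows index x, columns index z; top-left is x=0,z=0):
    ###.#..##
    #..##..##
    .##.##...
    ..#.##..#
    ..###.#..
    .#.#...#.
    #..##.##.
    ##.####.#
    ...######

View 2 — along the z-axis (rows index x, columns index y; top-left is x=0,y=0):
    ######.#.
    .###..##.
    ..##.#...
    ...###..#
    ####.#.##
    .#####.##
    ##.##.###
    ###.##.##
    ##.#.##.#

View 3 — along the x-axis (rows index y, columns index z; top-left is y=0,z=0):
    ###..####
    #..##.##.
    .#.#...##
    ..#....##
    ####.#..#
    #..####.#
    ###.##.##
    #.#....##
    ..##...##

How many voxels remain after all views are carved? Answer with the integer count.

remaining voxels: 147

initial block: 9^3 = 729
step 1: project along y, AND mask (44/81) → |grid| = 396
step 2: project along z, AND mask (53/81) → |grid| = 264
step 3: project along x, AND mask (46/81) → |grid| = 147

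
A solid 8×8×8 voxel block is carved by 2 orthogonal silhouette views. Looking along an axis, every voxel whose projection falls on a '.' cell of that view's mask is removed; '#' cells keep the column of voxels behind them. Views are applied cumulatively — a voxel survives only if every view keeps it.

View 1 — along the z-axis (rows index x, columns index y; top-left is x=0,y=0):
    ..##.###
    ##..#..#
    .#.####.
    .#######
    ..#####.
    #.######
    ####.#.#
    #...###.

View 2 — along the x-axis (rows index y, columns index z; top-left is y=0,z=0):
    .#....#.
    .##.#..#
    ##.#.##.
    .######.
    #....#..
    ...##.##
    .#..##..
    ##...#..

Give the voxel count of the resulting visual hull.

before carving: 512 voxels (8×8×8)
carve view 1 (along z, XY-mask fill 43/64): 344 voxels remain
carve view 2 (along x, YZ-mask fill 29/64): 158 voxels remain

remaining voxels: 158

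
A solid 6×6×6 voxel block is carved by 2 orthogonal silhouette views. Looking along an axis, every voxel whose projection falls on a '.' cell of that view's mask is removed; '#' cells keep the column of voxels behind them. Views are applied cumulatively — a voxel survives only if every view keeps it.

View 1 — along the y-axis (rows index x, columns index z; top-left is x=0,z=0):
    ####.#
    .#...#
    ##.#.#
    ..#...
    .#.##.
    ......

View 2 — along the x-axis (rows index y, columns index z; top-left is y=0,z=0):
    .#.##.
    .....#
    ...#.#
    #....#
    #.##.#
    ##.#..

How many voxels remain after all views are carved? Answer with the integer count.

41 voxels

initial block: 6^3 = 216
carve view 1 (along y, XZ-mask fill 15/36): 90 voxels remain
carve view 2 (along x, YZ-mask fill 15/36): 41 voxels remain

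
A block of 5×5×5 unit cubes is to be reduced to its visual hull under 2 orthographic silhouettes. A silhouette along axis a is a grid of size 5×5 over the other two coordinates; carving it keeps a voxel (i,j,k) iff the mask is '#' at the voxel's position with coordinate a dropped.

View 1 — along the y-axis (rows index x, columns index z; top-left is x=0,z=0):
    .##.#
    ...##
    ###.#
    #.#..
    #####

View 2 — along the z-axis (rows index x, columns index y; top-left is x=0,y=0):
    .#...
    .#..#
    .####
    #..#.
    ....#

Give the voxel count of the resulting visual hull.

remaining voxels: 32

before carving: 125 voxels (5×5×5)
V1 y: intersect with XZ mask (16 set) -- 80 left
V2 z: intersect with XY mask (10 set) -- 32 left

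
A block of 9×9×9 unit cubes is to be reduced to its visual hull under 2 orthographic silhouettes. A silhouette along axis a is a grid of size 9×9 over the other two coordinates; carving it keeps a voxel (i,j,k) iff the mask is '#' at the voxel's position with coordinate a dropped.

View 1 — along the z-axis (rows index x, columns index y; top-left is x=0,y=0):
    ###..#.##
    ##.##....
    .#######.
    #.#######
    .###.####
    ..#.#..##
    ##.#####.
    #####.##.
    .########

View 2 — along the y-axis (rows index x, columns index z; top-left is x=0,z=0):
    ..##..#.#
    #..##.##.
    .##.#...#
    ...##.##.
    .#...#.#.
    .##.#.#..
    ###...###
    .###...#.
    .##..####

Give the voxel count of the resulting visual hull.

voxel count = 259

before carving: 729 voxels (9×9×9)
[1] z-view keeps 58 columns → grid now 522
[2] y-view keeps 40 columns → grid now 259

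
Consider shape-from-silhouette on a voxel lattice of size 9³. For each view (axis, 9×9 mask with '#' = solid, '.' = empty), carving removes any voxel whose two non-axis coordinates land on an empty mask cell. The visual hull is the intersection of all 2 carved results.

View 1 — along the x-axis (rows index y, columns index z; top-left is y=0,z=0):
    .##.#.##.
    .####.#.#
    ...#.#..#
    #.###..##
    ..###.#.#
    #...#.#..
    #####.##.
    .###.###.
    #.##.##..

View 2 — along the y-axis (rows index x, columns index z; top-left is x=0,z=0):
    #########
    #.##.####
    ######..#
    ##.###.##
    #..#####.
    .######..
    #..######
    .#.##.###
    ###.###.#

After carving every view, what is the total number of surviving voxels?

start: 9×9×9 = 729 voxels
step 1: project along x, AND mask (46/81) → |grid| = 414
step 2: project along y, AND mask (62/81) → |grid| = 316

316 voxels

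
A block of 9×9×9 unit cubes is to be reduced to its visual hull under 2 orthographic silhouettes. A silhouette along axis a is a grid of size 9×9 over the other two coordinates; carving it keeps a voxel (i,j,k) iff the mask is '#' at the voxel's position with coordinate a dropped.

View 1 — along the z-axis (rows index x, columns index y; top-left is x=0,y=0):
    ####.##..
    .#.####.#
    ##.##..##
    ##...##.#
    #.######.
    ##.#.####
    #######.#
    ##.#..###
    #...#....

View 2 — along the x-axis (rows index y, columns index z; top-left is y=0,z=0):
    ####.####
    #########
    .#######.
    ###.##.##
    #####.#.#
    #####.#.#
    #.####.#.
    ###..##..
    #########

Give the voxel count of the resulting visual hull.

voxel count = 390

start: 9×9×9 = 729 voxels
  1. axis=2 (XY plane), |mask|=53  ⇒  voxels=477
  2. axis=0 (YZ plane), |mask|=65  ⇒  voxels=390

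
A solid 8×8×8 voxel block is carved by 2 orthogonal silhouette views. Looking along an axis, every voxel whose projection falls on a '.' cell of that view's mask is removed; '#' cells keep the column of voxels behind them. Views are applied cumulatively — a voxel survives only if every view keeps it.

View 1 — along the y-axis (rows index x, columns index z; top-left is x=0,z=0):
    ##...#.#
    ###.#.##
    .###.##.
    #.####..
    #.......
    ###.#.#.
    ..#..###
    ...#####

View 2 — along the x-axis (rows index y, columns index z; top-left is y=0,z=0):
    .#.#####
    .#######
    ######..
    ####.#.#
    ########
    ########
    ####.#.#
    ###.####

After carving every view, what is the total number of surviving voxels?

|visual hull| = 235

initial block: 8^3 = 512
carve view 1 (along y, XZ-mask fill 35/64): 280 voxels remain
carve view 2 (along x, YZ-mask fill 54/64): 235 voxels remain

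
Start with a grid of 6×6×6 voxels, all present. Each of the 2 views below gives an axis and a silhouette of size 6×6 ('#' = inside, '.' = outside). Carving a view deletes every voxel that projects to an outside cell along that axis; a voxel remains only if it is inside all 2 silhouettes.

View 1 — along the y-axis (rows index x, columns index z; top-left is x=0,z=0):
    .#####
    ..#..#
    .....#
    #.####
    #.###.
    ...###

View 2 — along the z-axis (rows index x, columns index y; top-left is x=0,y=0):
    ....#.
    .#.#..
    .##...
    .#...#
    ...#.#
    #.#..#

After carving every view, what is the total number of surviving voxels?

|visual hull| = 38

full grid |V| = 216
carve view 1 (along y, XZ-mask fill 20/36): 120 voxels remain
carve view 2 (along z, XY-mask fill 12/36): 38 voxels remain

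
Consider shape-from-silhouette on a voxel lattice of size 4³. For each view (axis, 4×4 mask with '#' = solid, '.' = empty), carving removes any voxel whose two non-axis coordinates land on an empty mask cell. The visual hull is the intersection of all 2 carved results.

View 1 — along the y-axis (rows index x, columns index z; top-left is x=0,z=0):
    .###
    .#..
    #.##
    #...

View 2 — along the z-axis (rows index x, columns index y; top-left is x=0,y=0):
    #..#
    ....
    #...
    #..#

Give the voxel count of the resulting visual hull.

voxel count = 11

before carving: 64 voxels (4×4×4)
step 1: project along y, AND mask (8/16) → |grid| = 32
step 2: project along z, AND mask (5/16) → |grid| = 11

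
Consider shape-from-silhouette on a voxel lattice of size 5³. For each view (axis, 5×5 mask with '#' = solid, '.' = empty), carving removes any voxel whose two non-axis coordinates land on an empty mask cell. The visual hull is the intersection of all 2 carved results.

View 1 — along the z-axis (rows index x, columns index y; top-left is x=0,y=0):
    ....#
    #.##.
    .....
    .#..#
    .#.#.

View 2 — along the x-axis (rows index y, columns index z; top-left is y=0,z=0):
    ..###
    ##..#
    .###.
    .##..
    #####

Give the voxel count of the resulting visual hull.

full grid |V| = 125
carve view 1 (along z, XY-mask fill 8/25): 40 voxels remain
carve view 2 (along x, YZ-mask fill 16/25): 26 voxels remain

remaining voxels: 26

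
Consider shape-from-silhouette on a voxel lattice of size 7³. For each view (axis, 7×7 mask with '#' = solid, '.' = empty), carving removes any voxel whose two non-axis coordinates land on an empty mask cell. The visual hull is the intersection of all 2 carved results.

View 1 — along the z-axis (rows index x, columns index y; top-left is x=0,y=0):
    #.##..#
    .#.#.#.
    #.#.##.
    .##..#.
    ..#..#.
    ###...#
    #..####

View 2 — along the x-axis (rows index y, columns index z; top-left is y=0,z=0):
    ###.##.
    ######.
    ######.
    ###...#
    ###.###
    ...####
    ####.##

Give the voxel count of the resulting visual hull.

voxel count = 130

initial block: 7^3 = 343
carve view 1 (along z, XY-mask fill 25/49): 175 voxels remain
carve view 2 (along x, YZ-mask fill 37/49): 130 voxels remain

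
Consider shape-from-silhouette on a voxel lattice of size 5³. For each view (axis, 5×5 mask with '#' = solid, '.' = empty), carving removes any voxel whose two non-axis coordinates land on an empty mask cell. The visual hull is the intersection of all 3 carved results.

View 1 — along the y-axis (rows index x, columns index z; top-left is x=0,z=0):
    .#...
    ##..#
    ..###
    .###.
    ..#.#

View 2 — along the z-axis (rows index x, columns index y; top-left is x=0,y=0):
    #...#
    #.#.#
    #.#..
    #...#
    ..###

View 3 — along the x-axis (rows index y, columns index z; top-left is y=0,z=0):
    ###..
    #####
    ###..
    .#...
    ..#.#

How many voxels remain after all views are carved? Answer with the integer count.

initial block: 5^3 = 125
carve view 1 (along y, XZ-mask fill 12/25): 60 voxels remain
carve view 2 (along z, XY-mask fill 12/25): 29 voxels remain
carve view 3 (along x, YZ-mask fill 14/25): 14 voxels remain

remaining voxels: 14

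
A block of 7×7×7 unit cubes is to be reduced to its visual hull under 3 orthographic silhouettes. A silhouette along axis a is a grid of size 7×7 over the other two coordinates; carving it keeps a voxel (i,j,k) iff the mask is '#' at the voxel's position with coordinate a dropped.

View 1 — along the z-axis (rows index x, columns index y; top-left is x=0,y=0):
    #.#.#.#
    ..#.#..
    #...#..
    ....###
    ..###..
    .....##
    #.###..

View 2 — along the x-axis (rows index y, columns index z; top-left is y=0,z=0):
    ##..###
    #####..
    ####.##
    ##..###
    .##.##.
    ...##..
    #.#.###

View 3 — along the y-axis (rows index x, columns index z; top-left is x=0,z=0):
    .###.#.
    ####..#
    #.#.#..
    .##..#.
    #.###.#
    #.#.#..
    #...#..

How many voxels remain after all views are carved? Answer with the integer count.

initial block: 7^3 = 343
V1 z: intersect with XY mask (20 set) -- 140 left
V2 x: intersect with YZ mask (32 set) -- 92 left
V3 y: intersect with XZ mask (25 set) -- 46 left

voxel count = 46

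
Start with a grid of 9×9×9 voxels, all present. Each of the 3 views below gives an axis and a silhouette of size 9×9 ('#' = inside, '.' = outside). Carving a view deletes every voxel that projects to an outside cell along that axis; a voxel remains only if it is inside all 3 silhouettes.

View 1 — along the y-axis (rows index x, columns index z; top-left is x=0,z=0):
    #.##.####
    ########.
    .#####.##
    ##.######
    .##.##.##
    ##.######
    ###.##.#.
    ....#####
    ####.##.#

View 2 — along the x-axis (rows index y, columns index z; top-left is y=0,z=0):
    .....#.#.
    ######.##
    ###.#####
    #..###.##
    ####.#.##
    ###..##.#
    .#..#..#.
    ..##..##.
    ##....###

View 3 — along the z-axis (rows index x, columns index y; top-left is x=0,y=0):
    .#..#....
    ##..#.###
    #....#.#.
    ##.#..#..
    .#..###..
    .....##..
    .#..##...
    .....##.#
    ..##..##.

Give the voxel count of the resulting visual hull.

start: 9×9×9 = 729 voxels
V1 y: intersect with XZ mask (62 set) -- 558 left
V2 x: intersect with YZ mask (49 set) -- 344 left
V3 z: intersect with XY mask (31 set) -- 128 left

remaining voxels: 128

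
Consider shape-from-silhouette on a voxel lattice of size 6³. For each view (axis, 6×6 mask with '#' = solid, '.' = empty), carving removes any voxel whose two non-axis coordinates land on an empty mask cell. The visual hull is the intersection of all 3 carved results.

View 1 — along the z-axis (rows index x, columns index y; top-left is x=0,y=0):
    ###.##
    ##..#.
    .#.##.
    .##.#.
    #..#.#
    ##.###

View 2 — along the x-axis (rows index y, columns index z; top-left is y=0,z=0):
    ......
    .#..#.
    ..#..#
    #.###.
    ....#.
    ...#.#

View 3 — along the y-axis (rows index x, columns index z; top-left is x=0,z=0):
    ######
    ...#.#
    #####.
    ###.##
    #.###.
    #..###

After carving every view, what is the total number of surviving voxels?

31 voxels

full grid |V| = 216
carve view 1 (along z, XY-mask fill 22/36): 132 voxels remain
carve view 2 (along x, YZ-mask fill 11/36): 37 voxels remain
carve view 3 (along y, XZ-mask fill 26/36): 31 voxels remain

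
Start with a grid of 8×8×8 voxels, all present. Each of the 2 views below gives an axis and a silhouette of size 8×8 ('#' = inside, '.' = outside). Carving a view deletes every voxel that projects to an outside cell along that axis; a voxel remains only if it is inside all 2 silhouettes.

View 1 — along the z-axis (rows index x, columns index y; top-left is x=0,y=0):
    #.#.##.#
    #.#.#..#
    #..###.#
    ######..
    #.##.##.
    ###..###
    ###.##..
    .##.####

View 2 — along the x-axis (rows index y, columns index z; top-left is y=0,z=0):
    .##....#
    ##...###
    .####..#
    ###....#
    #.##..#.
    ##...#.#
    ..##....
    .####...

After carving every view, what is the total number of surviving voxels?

start: 8×8×8 = 512 voxels
[1] z-view keeps 42 columns → grid now 336
[2] x-view keeps 31 columns → grid now 166

166 voxels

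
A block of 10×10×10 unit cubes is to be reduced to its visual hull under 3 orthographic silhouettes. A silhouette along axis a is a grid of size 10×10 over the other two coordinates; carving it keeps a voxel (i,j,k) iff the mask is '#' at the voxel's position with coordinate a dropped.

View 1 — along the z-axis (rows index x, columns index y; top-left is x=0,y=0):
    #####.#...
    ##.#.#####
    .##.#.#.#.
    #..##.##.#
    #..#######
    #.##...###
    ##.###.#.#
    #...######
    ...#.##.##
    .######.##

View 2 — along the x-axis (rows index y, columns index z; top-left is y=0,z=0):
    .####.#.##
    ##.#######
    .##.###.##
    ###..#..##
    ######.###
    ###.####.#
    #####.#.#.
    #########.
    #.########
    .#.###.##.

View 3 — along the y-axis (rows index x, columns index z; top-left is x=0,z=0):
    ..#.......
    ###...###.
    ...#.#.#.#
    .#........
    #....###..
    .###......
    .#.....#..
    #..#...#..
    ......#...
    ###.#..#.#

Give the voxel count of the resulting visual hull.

before carving: 1000 voxels (10×10×10)
V1 z: intersect with XY mask (66 set) -- 660 left
V2 x: intersect with YZ mask (77 set) -- 502 left
V3 y: intersect with XZ mask (31 set) -- 167 left

|visual hull| = 167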